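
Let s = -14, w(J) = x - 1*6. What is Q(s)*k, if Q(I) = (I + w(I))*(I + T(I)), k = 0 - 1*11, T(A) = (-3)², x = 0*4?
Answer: -1100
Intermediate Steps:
x = 0
T(A) = 9
w(J) = -6 (w(J) = 0 - 1*6 = 0 - 6 = -6)
k = -11 (k = 0 - 11 = -11)
Q(I) = (-6 + I)*(9 + I) (Q(I) = (I - 6)*(I + 9) = (-6 + I)*(9 + I))
Q(s)*k = (-54 + (-14)² + 3*(-14))*(-11) = (-54 + 196 - 42)*(-11) = 100*(-11) = -1100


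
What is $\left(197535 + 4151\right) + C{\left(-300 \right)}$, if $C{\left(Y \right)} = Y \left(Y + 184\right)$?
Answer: $236486$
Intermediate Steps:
$C{\left(Y \right)} = Y \left(184 + Y\right)$
$\left(197535 + 4151\right) + C{\left(-300 \right)} = \left(197535 + 4151\right) - 300 \left(184 - 300\right) = 201686 - -34800 = 201686 + 34800 = 236486$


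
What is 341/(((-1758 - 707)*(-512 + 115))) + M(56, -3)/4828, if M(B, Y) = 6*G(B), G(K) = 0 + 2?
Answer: 196906/69480955 ≈ 0.0028340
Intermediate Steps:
G(K) = 2
M(B, Y) = 12 (M(B, Y) = 6*2 = 12)
341/(((-1758 - 707)*(-512 + 115))) + M(56, -3)/4828 = 341/(((-1758 - 707)*(-512 + 115))) + 12/4828 = 341/((-2465*(-397))) + 12*(1/4828) = 341/978605 + 3/1207 = 196906/69480955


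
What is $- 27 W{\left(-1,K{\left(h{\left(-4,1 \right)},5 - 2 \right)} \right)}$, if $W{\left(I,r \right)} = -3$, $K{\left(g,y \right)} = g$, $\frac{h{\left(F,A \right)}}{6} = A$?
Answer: $81$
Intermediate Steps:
$h{\left(F,A \right)} = 6 A$
$- 27 W{\left(-1,K{\left(h{\left(-4,1 \right)},5 - 2 \right)} \right)} = \left(-27\right) \left(-3\right) = 81$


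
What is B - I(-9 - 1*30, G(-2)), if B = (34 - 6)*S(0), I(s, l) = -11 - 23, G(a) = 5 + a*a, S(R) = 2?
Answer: 90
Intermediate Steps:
G(a) = 5 + a²
I(s, l) = -34
B = 56 (B = (34 - 6)*2 = 28*2 = 56)
B - I(-9 - 1*30, G(-2)) = 56 - 1*(-34) = 56 + 34 = 90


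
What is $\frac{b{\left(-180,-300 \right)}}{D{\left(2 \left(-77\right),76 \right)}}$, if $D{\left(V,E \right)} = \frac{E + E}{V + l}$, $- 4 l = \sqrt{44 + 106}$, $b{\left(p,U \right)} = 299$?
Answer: $- \frac{23023}{76} - \frac{1495 \sqrt{6}}{608} \approx -308.96$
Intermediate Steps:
$l = - \frac{5 \sqrt{6}}{4}$ ($l = - \frac{\sqrt{44 + 106}}{4} = - \frac{\sqrt{150}}{4} = - \frac{5 \sqrt{6}}{4} \approx -3.0619$)
$D{\left(V,E \right)} = \frac{2 E}{V - \frac{5 \sqrt{6}}{4}}$ ($D{\left(V,E \right)} = \frac{E + E}{V - \frac{5 \sqrt{6}}{4}} = \frac{2 E}{V - \frac{5 \sqrt{6}}{4}}$)
$\frac{b{\left(-180,-300 \right)}}{D{\left(2 \left(-77\right),76 \right)}} = \frac{299}{8 \cdot 76 \frac{1}{- 5 \sqrt{6} + 4 \cdot 2 \left(-77\right)}} = \frac{299}{8 \cdot 76 \frac{1}{- 5 \sqrt{6} + 4 \left(-154\right)}} = \frac{299}{8 \cdot 76 \frac{1}{- 5 \sqrt{6} - 616}} = \frac{299}{8 \cdot 76 \frac{1}{-616 - 5 \sqrt{6}}} = \frac{299}{608 \frac{1}{-616 - 5 \sqrt{6}}} = 299 \left(- \frac{77}{76} - \frac{5 \sqrt{6}}{608}\right) = - \frac{23023}{76} - \frac{1495 \sqrt{6}}{608}$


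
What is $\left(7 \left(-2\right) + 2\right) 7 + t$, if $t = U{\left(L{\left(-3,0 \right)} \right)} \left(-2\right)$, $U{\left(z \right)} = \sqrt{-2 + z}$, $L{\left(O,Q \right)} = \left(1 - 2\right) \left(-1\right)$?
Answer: $-84 - 2 i \approx -84.0 - 2.0 i$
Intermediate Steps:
$L{\left(O,Q \right)} = 1$ ($L{\left(O,Q \right)} = \left(-1\right) \left(-1\right) = 1$)
$t = - 2 i$ ($t = \sqrt{-2 + 1} \left(-2\right) = \sqrt{-1} \left(-2\right) = i \left(-2\right) = - 2 i \approx - 2.0 i$)
$\left(7 \left(-2\right) + 2\right) 7 + t = \left(7 \left(-2\right) + 2\right) 7 - 2 i = \left(-14 + 2\right) 7 - 2 i = \left(-12\right) 7 - 2 i = -84 - 2 i$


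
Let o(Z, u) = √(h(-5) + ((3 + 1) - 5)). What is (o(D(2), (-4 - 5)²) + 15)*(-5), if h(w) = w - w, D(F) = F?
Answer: -75 - 5*I ≈ -75.0 - 5.0*I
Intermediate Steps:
h(w) = 0
o(Z, u) = I (o(Z, u) = √(0 + ((3 + 1) - 5)) = √(0 + (4 - 5)) = √(0 - 1) = √(-1) = I)
(o(D(2), (-4 - 5)²) + 15)*(-5) = (I + 15)*(-5) = (15 + I)*(-5) = -75 - 5*I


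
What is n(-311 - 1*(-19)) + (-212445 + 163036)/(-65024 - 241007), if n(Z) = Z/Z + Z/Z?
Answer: 661471/306031 ≈ 2.1614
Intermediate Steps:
n(Z) = 2 (n(Z) = 1 + 1 = 2)
n(-311 - 1*(-19)) + (-212445 + 163036)/(-65024 - 241007) = 2 + (-212445 + 163036)/(-65024 - 241007) = 2 - 49409/(-306031) = 2 - 49409*(-1/306031) = 2 + 49409/306031 = 661471/306031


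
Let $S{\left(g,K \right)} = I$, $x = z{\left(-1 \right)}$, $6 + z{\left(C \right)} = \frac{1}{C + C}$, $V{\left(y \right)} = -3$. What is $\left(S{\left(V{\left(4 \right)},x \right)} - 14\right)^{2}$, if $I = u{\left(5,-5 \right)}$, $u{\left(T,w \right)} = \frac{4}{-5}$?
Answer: $\frac{5476}{25} \approx 219.04$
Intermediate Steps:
$u{\left(T,w \right)} = - \frac{4}{5}$ ($u{\left(T,w \right)} = 4 \left(- \frac{1}{5}\right) = - \frac{4}{5}$)
$z{\left(C \right)} = -6 + \frac{1}{2 C}$ ($z{\left(C \right)} = -6 + \frac{1}{C + C} = -6 + \frac{1}{2 C}$)
$x = - \frac{13}{2}$ ($x = -6 + \frac{1}{2 \left(-1\right)} = -6 + \frac{1}{2} \left(-1\right) = -6 - \frac{1}{2} = - \frac{13}{2} \approx -6.5$)
$I = - \frac{4}{5} \approx -0.8$
$S{\left(g,K \right)} = - \frac{4}{5}$
$\left(S{\left(V{\left(4 \right)},x \right)} - 14\right)^{2} = \left(- \frac{4}{5} - 14\right)^{2} = \left(- \frac{74}{5}\right)^{2} = \frac{5476}{25}$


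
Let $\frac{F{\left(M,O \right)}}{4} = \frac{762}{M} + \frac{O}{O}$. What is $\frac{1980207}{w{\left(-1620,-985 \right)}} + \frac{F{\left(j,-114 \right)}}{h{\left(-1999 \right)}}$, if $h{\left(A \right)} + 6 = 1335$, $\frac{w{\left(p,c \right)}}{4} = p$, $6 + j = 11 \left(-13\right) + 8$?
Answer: $- \frac{509033067}{1665680} \approx -305.6$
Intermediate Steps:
$j = -141$ ($j = -6 + \left(11 \left(-13\right) + 8\right) = -6 + \left(-143 + 8\right) = -6 - 135 = -141$)
$w{\left(p,c \right)} = 4 p$
$F{\left(M,O \right)} = 4 + \frac{3048}{M}$ ($F{\left(M,O \right)} = 4 \left(\frac{762}{M} + \frac{O}{O}\right) = 4 \left(\frac{762}{M} + 1\right) = 4 \left(1 + \frac{762}{M}\right) = 4 + \frac{3048}{M}$)
$h{\left(A \right)} = 1329$ ($h{\left(A \right)} = -6 + 1335 = 1329$)
$\frac{1980207}{w{\left(-1620,-985 \right)}} + \frac{F{\left(j,-114 \right)}}{h{\left(-1999 \right)}} = \frac{1980207}{4 \left(-1620\right)} + \frac{4 + \frac{3048}{-141}}{1329} = \frac{1980207}{-6480} + \left(4 + 3048 \left(- \frac{1}{141}\right)\right) \frac{1}{1329} = 1980207 \left(- \frac{1}{6480}\right) + \left(4 - \frac{1016}{47}\right) \frac{1}{1329} = - \frac{24447}{80} - \frac{276}{20821} = - \frac{509033067}{1665680}$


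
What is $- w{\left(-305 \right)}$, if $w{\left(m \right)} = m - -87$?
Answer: $218$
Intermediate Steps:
$w{\left(m \right)} = 87 + m$ ($w{\left(m \right)} = m + 87 = 87 + m$)
$- w{\left(-305 \right)} = - (87 - 305) = \left(-1\right) \left(-218\right) = 218$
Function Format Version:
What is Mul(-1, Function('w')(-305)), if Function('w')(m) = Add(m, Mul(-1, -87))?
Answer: 218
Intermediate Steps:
Function('w')(m) = Add(87, m) (Function('w')(m) = Add(m, 87) = Add(87, m))
Mul(-1, Function('w')(-305)) = Mul(-1, Add(87, -305)) = Mul(-1, -218) = 218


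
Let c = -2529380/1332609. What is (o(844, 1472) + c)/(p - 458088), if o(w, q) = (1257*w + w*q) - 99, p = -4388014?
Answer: -3069231869413/6457959140118 ≈ -0.47526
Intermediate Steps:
c = -2529380/1332609 (c = -2529380*1/1332609 = -2529380/1332609 ≈ -1.8981)
o(w, q) = -99 + 1257*w + q*w (o(w, q) = (1257*w + q*w) - 99 = -99 + 1257*w + q*w)
(o(844, 1472) + c)/(p - 458088) = ((-99 + 1257*844 + 1472*844) - 2529380/1332609)/(-4388014 - 458088) = ((-99 + 1060908 + 1242368) - 2529380/1332609)/(-4846102) = (2303177 - 2529380/1332609)*(-1/4846102) = (3069231869413/1332609)*(-1/4846102) = -3069231869413/6457959140118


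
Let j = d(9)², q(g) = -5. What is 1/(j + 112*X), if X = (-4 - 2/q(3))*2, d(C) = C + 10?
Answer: -5/2227 ≈ -0.0022452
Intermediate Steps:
d(C) = 10 + C
j = 361 (j = (10 + 9)² = 19² = 361)
X = -36/5 (X = (-4 - 2/(-5))*2 = (-4 - 2*(-⅕))*2 = (-4 + ⅖)*2 = -18/5*2 = -36/5 ≈ -7.2000)
1/(j + 112*X) = 1/(361 + 112*(-36/5)) = 1/(361 - 4032/5) = 1/(-2227/5) = -5/2227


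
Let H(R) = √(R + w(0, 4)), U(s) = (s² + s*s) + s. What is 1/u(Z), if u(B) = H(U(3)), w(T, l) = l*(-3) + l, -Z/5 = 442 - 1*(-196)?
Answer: √13/13 ≈ 0.27735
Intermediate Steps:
Z = -3190 (Z = -5*(442 - 1*(-196)) = -5*(442 + 196) = -5*638 = -3190)
w(T, l) = -2*l (w(T, l) = -3*l + l = -2*l)
U(s) = s + 2*s² (U(s) = (s² + s²) + s = 2*s² + s = s + 2*s²)
H(R) = √(-8 + R) (H(R) = √(R - 2*4) = √(R - 8) = √(-8 + R))
u(B) = √13 (u(B) = √(-8 + 3*(1 + 2*3)) = √(-8 + 3*(1 + 6)) = √(-8 + 3*7) = √(-8 + 21) = √13)
1/u(Z) = 1/(√13) = √13/13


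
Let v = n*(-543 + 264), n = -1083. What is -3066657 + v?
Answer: -2764500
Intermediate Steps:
v = 302157 (v = -1083*(-543 + 264) = -1083*(-279) = 302157)
-3066657 + v = -3066657 + 302157 = -2764500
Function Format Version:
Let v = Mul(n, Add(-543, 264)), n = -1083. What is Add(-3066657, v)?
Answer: -2764500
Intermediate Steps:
v = 302157 (v = Mul(-1083, Add(-543, 264)) = Mul(-1083, -279) = 302157)
Add(-3066657, v) = Add(-3066657, 302157) = -2764500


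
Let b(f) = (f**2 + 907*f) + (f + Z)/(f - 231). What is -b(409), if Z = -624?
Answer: -95807217/178 ≈ -5.3824e+5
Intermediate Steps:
b(f) = f**2 + 907*f + (-624 + f)/(-231 + f) (b(f) = (f**2 + 907*f) + (f - 624)/(f - 231) = (f**2 + 907*f) + (-624 + f)/(-231 + f) = f**2 + 907*f + (-624 + f)/(-231 + f))
-b(409) = -(-624 + 409**3 - 209516*409 + 676*409**2)/(-231 + 409) = -(-624 + 68417929 - 85692044 + 676*167281)/178 = -(-624 + 68417929 - 85692044 + 113081956)/178 = -95807217/178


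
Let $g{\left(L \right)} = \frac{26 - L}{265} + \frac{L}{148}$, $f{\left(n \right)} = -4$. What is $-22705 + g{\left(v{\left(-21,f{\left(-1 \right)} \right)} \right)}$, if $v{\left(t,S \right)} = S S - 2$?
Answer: $- \frac{445242307}{19610} \approx -22705.0$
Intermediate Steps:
$v{\left(t,S \right)} = -2 + S^{2}$ ($v{\left(t,S \right)} = S^{2} - 2 = -2 + S^{2}$)
$g{\left(L \right)} = \frac{26}{265} + \frac{117 L}{39220}$ ($g{\left(L \right)} = \left(26 - L\right) \frac{1}{265} + L \frac{1}{148} = \left(\frac{26}{265} - \frac{L}{265}\right) + \frac{L}{148} = \frac{26}{265} + \frac{117 L}{39220}$)
$-22705 + g{\left(v{\left(-21,f{\left(-1 \right)} \right)} \right)} = -22705 + \left(\frac{26}{265} + \frac{117 \left(-2 + \left(-4\right)^{2}\right)}{39220}\right) = -22705 + \left(\frac{26}{265} + \frac{117 \left(-2 + 16\right)}{39220}\right) = -22705 + \left(\frac{26}{265} + \frac{117}{39220} \cdot 14\right) = -22705 + \left(\frac{26}{265} + \frac{819}{19610}\right) = -22705 + \frac{2743}{19610} = - \frac{445242307}{19610}$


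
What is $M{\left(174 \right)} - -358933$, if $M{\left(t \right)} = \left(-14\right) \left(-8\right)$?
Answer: $359045$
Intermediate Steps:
$M{\left(t \right)} = 112$
$M{\left(174 \right)} - -358933 = 112 - -358933 = 112 + 358933 = 359045$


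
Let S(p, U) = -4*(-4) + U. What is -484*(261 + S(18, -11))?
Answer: -128744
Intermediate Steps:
S(p, U) = 16 + U
-484*(261 + S(18, -11)) = -484*(261 + (16 - 11)) = -484*(261 + 5) = -484*266 = -128744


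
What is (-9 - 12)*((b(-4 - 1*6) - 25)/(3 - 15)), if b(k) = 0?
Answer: -175/4 ≈ -43.750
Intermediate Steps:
(-9 - 12)*((b(-4 - 1*6) - 25)/(3 - 15)) = (-9 - 12)*((0 - 25)/(3 - 15)) = -(-525)/(-12) = -(-525)*(-1)/12 = -21*25/12 = -175/4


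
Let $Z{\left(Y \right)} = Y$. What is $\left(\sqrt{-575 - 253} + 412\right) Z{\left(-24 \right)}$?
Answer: $-9888 - 144 i \sqrt{23} \approx -9888.0 - 690.6 i$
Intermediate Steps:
$\left(\sqrt{-575 - 253} + 412\right) Z{\left(-24 \right)} = \left(\sqrt{-575 - 253} + 412\right) \left(-24\right) = \left(\sqrt{-828} + 412\right) \left(-24\right) = \left(6 i \sqrt{23} + 412\right) \left(-24\right) = \left(412 + 6 i \sqrt{23}\right) \left(-24\right) = -9888 - 144 i \sqrt{23}$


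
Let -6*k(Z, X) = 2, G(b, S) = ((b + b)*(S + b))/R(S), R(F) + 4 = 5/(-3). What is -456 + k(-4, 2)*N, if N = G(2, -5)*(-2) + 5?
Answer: -23269/51 ≈ -456.25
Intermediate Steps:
R(F) = -17/3 (R(F) = -4 + 5/(-3) = -4 + 5*(-⅓) = -4 - 5/3 = -17/3)
G(b, S) = -6*b*(S + b)/17 (G(b, S) = ((b + b)*(S + b))/(-17/3) = ((2*b)*(S + b))*(-3/17) = (2*b*(S + b))*(-3/17) = -6*b*(S + b)/17)
k(Z, X) = -⅓ (k(Z, X) = -⅙*2 = -⅓)
N = 13/17 (N = -6/17*2*(-5 + 2)*(-2) + 5 = -6/17*2*(-3)*(-2) + 5 = (36/17)*(-2) + 5 = -72/17 + 5 = 13/17 ≈ 0.76471)
-456 + k(-4, 2)*N = -456 - ⅓*13/17 = -456 - 13/51 = -23269/51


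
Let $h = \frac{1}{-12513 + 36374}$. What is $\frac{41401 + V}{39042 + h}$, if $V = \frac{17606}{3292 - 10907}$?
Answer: $\frac{7522204325749}{7093990556245} \approx 1.0604$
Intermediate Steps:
$V = - \frac{17606}{7615}$ ($V = \frac{17606}{3292 - 10907} = \frac{17606}{-7615} = 17606 \left(- \frac{1}{7615}\right) = - \frac{17606}{7615} \approx -2.312$)
$h = \frac{1}{23861} \approx 4.1909 \cdot 10^{-5}$
$\frac{41401 + V}{39042 + h} = \frac{41401 - \frac{17606}{7615}}{39042 + \frac{1}{23861}} = \frac{315251009}{7615 \cdot \frac{931581163}{23861}} = \frac{315251009}{7615} \cdot \frac{23861}{931581163} = \frac{7522204325749}{7093990556245}$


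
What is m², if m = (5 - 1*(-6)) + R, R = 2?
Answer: 169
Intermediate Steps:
m = 13 (m = (5 - 1*(-6)) + 2 = (5 + 6) + 2 = 11 + 2 = 13)
m² = 13² = 169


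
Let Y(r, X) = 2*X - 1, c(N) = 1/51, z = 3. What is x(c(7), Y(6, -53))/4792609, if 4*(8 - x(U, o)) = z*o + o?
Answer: 115/4792609 ≈ 2.3995e-5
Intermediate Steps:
c(N) = 1/51
Y(r, X) = -1 + 2*X
x(U, o) = 8 - o (x(U, o) = 8 - (3*o + o)/4 = 8 - o)
x(c(7), Y(6, -53))/4792609 = (8 - (-1 + 2*(-53)))/4792609 = (8 - (-1 - 106))*(1/4792609) = (8 - 1*(-107))*(1/4792609) = (8 + 107)*(1/4792609) = 115*(1/4792609) = 115/4792609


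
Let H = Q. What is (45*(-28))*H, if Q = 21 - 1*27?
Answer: 7560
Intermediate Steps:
Q = -6 (Q = 21 - 27 = -6)
H = -6
(45*(-28))*H = (45*(-28))*(-6) = -1260*(-6) = 7560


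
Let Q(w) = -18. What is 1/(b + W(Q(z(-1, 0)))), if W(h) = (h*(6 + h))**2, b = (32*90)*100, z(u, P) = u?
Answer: 1/334656 ≈ 2.9881e-6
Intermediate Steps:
b = 288000 (b = 2880*100 = 288000)
W(h) = h**2*(6 + h)**2
1/(b + W(Q(z(-1, 0)))) = 1/(288000 + (-18)**2*(6 - 18)**2) = 1/(288000 + 324*(-12)**2) = 1/(288000 + 324*144) = 1/(288000 + 46656) = 1/334656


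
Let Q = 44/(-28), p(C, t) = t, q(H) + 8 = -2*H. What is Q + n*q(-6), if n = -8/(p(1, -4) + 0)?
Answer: 45/7 ≈ 6.4286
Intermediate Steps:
q(H) = -8 - 2*H
Q = -11/7 (Q = 44*(-1/28) = -11/7 ≈ -1.5714)
n = 2 (n = -8/(-4 + 0) = -8/(-4) = -8*(-¼) = 2)
Q + n*q(-6) = -11/7 + 2*(-8 - 2*(-6)) = -11/7 + 2*(-8 + 12) = -11/7 + 2*4 = -11/7 + 8 = 45/7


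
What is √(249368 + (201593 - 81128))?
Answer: √369833 ≈ 608.14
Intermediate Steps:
√(249368 + (201593 - 81128)) = √(249368 + 120465) = √369833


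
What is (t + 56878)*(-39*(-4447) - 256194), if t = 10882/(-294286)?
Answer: -692642873985993/147143 ≈ -4.7073e+9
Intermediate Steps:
t = -5441/147143 (t = 10882*(-1/294286) = -5441/147143 ≈ -0.036978)
(t + 56878)*(-39*(-4447) - 256194) = (-5441/147143 + 56878)*(-39*(-4447) - 256194) = 8369194113*(173433 - 256194)/147143 = (8369194113/147143)*(-82761) = -692642873985993/147143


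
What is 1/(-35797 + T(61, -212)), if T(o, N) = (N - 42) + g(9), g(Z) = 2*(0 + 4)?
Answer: -1/36043 ≈ -2.7745e-5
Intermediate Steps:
g(Z) = 8 (g(Z) = 2*4 = 8)
T(o, N) = -34 + N (T(o, N) = (N - 42) + 8 = (-42 + N) + 8 = -34 + N)
1/(-35797 + T(61, -212)) = 1/(-35797 + (-34 - 212)) = 1/(-35797 - 246) = 1/(-36043) = -1/36043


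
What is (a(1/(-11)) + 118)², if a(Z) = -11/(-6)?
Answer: 516961/36 ≈ 14360.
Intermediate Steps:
a(Z) = 11/6 (a(Z) = -11*(-⅙) = 11/6)
(a(1/(-11)) + 118)² = (11/6 + 118)² = (719/6)² = 516961/36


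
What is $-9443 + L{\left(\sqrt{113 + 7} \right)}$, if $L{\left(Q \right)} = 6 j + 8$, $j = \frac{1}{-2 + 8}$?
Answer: $-9434$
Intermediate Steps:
$j = \frac{1}{6} \approx 0.16667$
$L{\left(Q \right)} = 9$ ($L{\left(Q \right)} = 6 \cdot \frac{1}{6} + 8 = 1 + 8 = 9$)
$-9443 + L{\left(\sqrt{113 + 7} \right)} = -9443 + 9 = -9434$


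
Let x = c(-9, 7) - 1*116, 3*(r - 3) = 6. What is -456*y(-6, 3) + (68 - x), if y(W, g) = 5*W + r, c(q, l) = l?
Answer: 11577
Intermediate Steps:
r = 5 (r = 3 + (⅓)*6 = 3 + 2 = 5)
y(W, g) = 5 + 5*W (y(W, g) = 5*W + 5 = 5 + 5*W)
x = -109 (x = 7 - 1*116 = 7 - 116 = -109)
-456*y(-6, 3) + (68 - x) = -456*(5 + 5*(-6)) + (68 - 1*(-109)) = -456*(5 - 30) + (68 + 109) = -456*(-25) + 177 = 11400 + 177 = 11577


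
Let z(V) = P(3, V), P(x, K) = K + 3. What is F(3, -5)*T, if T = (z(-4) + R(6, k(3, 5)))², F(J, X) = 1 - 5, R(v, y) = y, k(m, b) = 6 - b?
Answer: 0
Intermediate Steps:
P(x, K) = 3 + K
z(V) = 3 + V
F(J, X) = -4
T = 0 (T = ((3 - 4) + (6 - 1*5))² = (-1 + (6 - 5))² = (-1 + 1)² = 0² = 0)
F(3, -5)*T = -4*0 = 0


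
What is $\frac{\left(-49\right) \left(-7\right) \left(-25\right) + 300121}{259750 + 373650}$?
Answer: $\frac{145773}{316700} \approx 0.46029$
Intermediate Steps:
$\frac{\left(-49\right) \left(-7\right) \left(-25\right) + 300121}{259750 + 373650} = \frac{343 \left(-25\right) + 300121}{633400} = \left(-8575 + 300121\right) \frac{1}{633400} = 291546 \cdot \frac{1}{633400} = \frac{145773}{316700}$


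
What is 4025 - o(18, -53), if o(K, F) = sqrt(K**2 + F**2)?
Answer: 4025 - sqrt(3133) ≈ 3969.0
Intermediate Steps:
o(K, F) = sqrt(F**2 + K**2)
4025 - o(18, -53) = 4025 - sqrt((-53)**2 + 18**2) = 4025 - sqrt(2809 + 324) = 4025 - sqrt(3133)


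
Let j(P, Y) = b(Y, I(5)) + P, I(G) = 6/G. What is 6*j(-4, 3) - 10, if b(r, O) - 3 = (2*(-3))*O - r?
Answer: -386/5 ≈ -77.200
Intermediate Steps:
b(r, O) = 3 - r - 6*O (b(r, O) = 3 + ((2*(-3))*O - r) = 3 + (-6*O - r) = 3 + (-r - 6*O) = 3 - r - 6*O)
j(P, Y) = -21/5 + P - Y (j(P, Y) = (3 - Y - 36/5) + P = (-21/5 - Y) + P = -21/5 + P - Y)
6*j(-4, 3) - 10 = 6*(-21/5 - 4 - 1*3) - 10 = 6*(-21/5 - 4 - 3) - 10 = 6*(-56/5) - 10 = -336/5 - 10 = -386/5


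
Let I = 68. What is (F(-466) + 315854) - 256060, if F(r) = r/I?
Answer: 2032763/34 ≈ 59787.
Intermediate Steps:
F(r) = r/68
(F(-466) + 315854) - 256060 = ((1/68)*(-466) + 315854) - 256060 = (-233/34 + 315854) - 256060 = 10738803/34 - 256060 = 2032763/34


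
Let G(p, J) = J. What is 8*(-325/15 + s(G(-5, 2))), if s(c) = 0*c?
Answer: -520/3 ≈ -173.33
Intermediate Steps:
s(c) = 0
8*(-325/15 + s(G(-5, 2))) = 8*(-325/15 + 0) = 8*(-325*1/15 + 0) = 8*(-65/3 + 0) = 8*(-65/3) = -520/3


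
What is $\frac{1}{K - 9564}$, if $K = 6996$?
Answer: $- \frac{1}{2568} \approx -0.00038941$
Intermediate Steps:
$\frac{1}{K - 9564} = \frac{1}{6996 - 9564} = \frac{1}{-2568} = - \frac{1}{2568}$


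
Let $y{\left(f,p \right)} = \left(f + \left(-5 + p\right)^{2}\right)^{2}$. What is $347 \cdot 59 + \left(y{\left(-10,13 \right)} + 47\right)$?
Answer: $23436$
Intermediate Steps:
$347 \cdot 59 + \left(y{\left(-10,13 \right)} + 47\right) = 347 \cdot 59 + \left(\left(-10 + \left(-5 + 13\right)^{2}\right)^{2} + 47\right) = 20473 + \left(\left(-10 + 8^{2}\right)^{2} + 47\right) = 20473 + \left(\left(-10 + 64\right)^{2} + 47\right) = 20473 + \left(54^{2} + 47\right) = 20473 + \left(2916 + 47\right) = 20473 + 2963 = 23436$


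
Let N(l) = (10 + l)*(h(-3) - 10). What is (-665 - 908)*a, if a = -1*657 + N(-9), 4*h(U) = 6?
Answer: 2093663/2 ≈ 1.0468e+6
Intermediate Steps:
h(U) = 3/2 (h(U) = (1/4)*6 = 3/2)
N(l) = -85 - 17*l/2 (N(l) = (10 + l)*(3/2 - 10) = (10 + l)*(-17/2) = -85 - 17*l/2)
a = -1331/2 (a = -1*657 + (-85 - 17/2*(-9)) = -657 + (-85 + 153/2) = -657 - 17/2 = -1331/2 ≈ -665.50)
(-665 - 908)*a = (-665 - 908)*(-1331/2) = -1573*(-1331/2) = 2093663/2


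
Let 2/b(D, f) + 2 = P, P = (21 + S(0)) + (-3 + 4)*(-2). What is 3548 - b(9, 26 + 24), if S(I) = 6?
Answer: 81602/23 ≈ 3547.9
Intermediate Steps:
P = 25 (P = (21 + 6) + (-3 + 4)*(-2) = 27 + 1*(-2) = 27 - 2 = 25)
b(D, f) = 2/23 (b(D, f) = 2/(-2 + 25) = 2/23)
3548 - b(9, 26 + 24) = 3548 - 1*2/23 = 3548 - 2/23 = 81602/23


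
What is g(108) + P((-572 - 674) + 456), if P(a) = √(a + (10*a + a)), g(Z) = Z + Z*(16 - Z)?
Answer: -9828 + 2*I*√2370 ≈ -9828.0 + 97.365*I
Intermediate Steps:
P(a) = 2*√3*√a (P(a) = √(a + 11*a) = √(12*a) = 2*√3*√a)
g(108) + P((-572 - 674) + 456) = 108*(17 - 1*108) + 2*√3*√((-572 - 674) + 456) = 108*(17 - 108) + 2*√3*√(-1246 + 456) = 108*(-91) + 2*√3*√(-790) = -9828 + 2*√3*(I*√790) = -9828 + 2*I*√2370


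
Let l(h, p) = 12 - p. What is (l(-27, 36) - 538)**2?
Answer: 315844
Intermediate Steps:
(l(-27, 36) - 538)**2 = ((12 - 1*36) - 538)**2 = ((12 - 36) - 538)**2 = (-24 - 538)**2 = (-562)**2 = 315844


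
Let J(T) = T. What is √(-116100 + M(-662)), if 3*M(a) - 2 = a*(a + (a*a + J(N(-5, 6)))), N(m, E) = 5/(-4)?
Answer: I*√3480321054/6 ≈ 9832.4*I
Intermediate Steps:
N(m, E) = -5/4 (N(m, E) = 5*(-¼) = -5/4)
M(a) = ⅔ + a*(-5/4 + a + a²)/3 (M(a) = ⅔ + (a*(a + (a*a - 5/4)))/3 = ⅔ + (a*(a + (a² - 5/4)))/3 = ⅔ + (a*(a + (-5/4 + a²)))/3 = ⅔ + (a*(-5/4 + a + a²))/3 = ⅔ + a*(-5/4 + a + a²)/3)
√(-116100 + M(-662)) = √(-116100 + (⅔ - 5/12*(-662) + (⅓)*(-662)² + (⅓)*(-662)³)) = √(-116100 + (⅔ + 1655/6 + (⅓)*438244 + (⅓)*(-290117528))) = √(-116100 + (⅔ + 1655/6 + 438244/3 - 290117528/3)) = √(-116100 - 579356909/6) = √(-580053509/6) = I*√3480321054/6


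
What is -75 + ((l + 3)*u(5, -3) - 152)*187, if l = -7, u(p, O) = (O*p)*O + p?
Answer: -65899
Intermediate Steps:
u(p, O) = p + p*O² (u(p, O) = p*O² + p = p + p*O²)
-75 + ((l + 3)*u(5, -3) - 152)*187 = -75 + ((-7 + 3)*(5*(1 + (-3)²)) - 152)*187 = -75 + (-20*(1 + 9) - 152)*187 = -75 + (-20*10 - 152)*187 = -75 + (-4*50 - 152)*187 = -75 + (-200 - 152)*187 = -75 - 352*187 = -75 - 65824 = -65899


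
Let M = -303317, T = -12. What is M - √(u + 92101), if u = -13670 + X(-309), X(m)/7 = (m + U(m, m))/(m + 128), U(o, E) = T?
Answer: -303317 - √2569884698/181 ≈ -3.0360e+5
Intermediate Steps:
U(o, E) = -12
X(m) = 7*(-12 + m)/(128 + m) (X(m) = 7*((m - 12)/(m + 128)) = 7*((-12 + m)/(128 + m)) = 7*(-12 + m)/(128 + m))
u = -2472023/181 (u = -13670 + 7*(-12 - 309)/(128 - 309) = -13670 + 7*(-321)/(-181) = -13670 + 7*(-1/181)*(-321) = -13670 + 2247/181 = -2472023/181 ≈ -13658.)
M - √(u + 92101) = -303317 - √(-2472023/181 + 92101) = -303317 - √(14198258/181) = -303317 - √2569884698/181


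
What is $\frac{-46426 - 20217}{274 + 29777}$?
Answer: $- \frac{66643}{30051} \approx -2.2177$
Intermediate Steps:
$\frac{-46426 - 20217}{274 + 29777} = - \frac{66643}{30051}$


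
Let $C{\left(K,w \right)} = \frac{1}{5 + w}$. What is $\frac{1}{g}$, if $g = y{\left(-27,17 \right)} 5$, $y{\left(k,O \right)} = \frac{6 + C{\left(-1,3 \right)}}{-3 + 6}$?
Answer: $\frac{24}{245} \approx 0.097959$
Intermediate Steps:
$y{\left(k,O \right)} = \frac{49}{24}$ ($y{\left(k,O \right)} = \frac{6 + \frac{1}{5 + 3}}{-3 + 6} = \frac{6 + \frac{1}{8}}{3} = \left(6 + \frac{1}{8}\right) \frac{1}{3} = \frac{49}{8} \cdot \frac{1}{3} = \frac{49}{24}$)
$g = \frac{245}{24}$ ($g = \frac{49}{24} \cdot 5 = \frac{245}{24} \approx 10.208$)
$\frac{1}{g} = \frac{1}{\frac{245}{24}} = \frac{24}{245}$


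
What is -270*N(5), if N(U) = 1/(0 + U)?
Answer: -54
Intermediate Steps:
N(U) = 1/U
-270*N(5) = -270/5 = -270*⅕ = -54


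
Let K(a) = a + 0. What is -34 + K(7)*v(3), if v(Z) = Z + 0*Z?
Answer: -13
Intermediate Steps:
K(a) = a
v(Z) = Z (v(Z) = Z + 0 = Z)
-34 + K(7)*v(3) = -34 + 7*3 = -34 + 21 = -13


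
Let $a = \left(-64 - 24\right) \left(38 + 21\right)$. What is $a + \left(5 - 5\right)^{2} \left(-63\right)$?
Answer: $-5192$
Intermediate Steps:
$a = -5192$ ($a = \left(-88\right) 59 = -5192$)
$a + \left(5 - 5\right)^{2} \left(-63\right) = -5192 + \left(5 - 5\right)^{2} \left(-63\right) = -5192 + 0^{2} \left(-63\right) = -5192 + 0 \left(-63\right) = -5192 + 0 = -5192$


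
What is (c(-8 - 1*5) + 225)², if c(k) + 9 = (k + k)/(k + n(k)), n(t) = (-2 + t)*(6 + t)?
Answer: 98465929/2116 ≈ 46534.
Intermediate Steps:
c(k) = -9 + 2*k/(-12 + k² + 5*k) (c(k) = -9 + (k + k)/(k + (-12 + k² + 4*k)) = -9 + (2*k)/(-12 + k² + 5*k) = -9 + 2*k/(-12 + k² + 5*k))
(c(-8 - 1*5) + 225)² = ((108 - 43*(-8 - 1*5) - 9*(-8 - 1*5)²)/(-12 + (-8 - 1*5)² + 5*(-8 - 1*5)) + 225)² = ((108 - 43*(-8 - 5) - 9*(-8 - 5)²)/(-12 + (-8 - 5)² + 5*(-8 - 5)) + 225)² = ((108 - 43*(-13) - 9*(-13)²)/(-12 + (-13)² + 5*(-13)) + 225)² = ((108 + 559 - 9*169)/(-12 + 169 - 65) + 225)² = ((108 + 559 - 1521)/92 + 225)² = ((1/92)*(-854) + 225)² = (-427/46 + 225)² = (9923/46)² = 98465929/2116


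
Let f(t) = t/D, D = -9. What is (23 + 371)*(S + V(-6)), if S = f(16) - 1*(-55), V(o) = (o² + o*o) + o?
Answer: 422762/9 ≈ 46974.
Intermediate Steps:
f(t) = -t/9 (f(t) = t/(-9) = t*(-⅑) = -t/9)
V(o) = o + 2*o² (V(o) = (o² + o²) + o = 2*o² + o = o + 2*o²)
S = 479/9 (S = -⅑*16 - 1*(-55) = -16/9 + 55 = 479/9 ≈ 53.222)
(23 + 371)*(S + V(-6)) = (23 + 371)*(479/9 - 6*(1 + 2*(-6))) = 394*(479/9 - 6*(1 - 12)) = 394*(479/9 - 6*(-11)) = 394*(479/9 + 66) = 394*(1073/9) = 422762/9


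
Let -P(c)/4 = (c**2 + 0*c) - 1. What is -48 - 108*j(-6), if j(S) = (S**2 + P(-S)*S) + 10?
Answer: -95736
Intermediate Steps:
P(c) = 4 - 4*c**2 (P(c) = -4*((c**2 + 0*c) - 1) = -4*((c**2 + 0) - 1) = -4*(c**2 - 1) = -4*(-1 + c**2) = 4 - 4*c**2)
j(S) = 10 + S**2 + S*(4 - 4*S**2) (j(S) = (S**2 + (4 - 4*S**2)*S) + 10 = (S**2 + S*(4 - 4*S**2)) + 10 = 10 + S**2 + S*(4 - 4*S**2))
-48 - 108*j(-6) = -48 - 108*(10 + (-6)**2 - 4*(-6)*(-1 + (-6)**2)) = -48 - 108*(10 + 36 - 4*(-6)*(-1 + 36)) = -48 - 108*(10 + 36 - 4*(-6)*35) = -48 - 108*(10 + 36 + 840) = -48 - 108*886 = -48 - 95688 = -95736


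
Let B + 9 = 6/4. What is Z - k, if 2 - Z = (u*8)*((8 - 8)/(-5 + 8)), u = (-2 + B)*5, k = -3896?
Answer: 3898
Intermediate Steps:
B = -15/2 (B = -9 + 6/4 = -9 + 6*(1/4) = -9 + 3/2 = -15/2 ≈ -7.5000)
u = -95/2 (u = (-2 - 15/2)*5 = -19/2*5 = -95/2 ≈ -47.500)
Z = 2 (Z = 2 - (-95/2*8)*(8 - 8)/(-5 + 8) = 2 - (-380)*0/3 = 2 - (-380)*0*(1/3) = 2 - (-380)*0 = 2 - 1*0 = 2 + 0 = 2)
Z - k = 2 - 1*(-3896) = 2 + 3896 = 3898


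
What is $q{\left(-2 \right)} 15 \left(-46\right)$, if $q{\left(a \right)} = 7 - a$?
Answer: $-6210$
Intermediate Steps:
$q{\left(-2 \right)} 15 \left(-46\right) = \left(7 - -2\right) 15 \left(-46\right) = \left(7 + 2\right) 15 \left(-46\right) = 9 \cdot 15 \left(-46\right) = 135 \left(-46\right) = -6210$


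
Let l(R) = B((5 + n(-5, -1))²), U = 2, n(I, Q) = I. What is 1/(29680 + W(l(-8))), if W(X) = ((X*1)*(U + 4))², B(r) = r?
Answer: 1/29680 ≈ 3.3693e-5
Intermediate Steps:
l(R) = 0 (l(R) = (5 - 5)² = 0² = 0)
W(X) = 36*X² (W(X) = ((X*1)*(2 + 4))² = (X*6)² = (6*X)² = 36*X²)
1/(29680 + W(l(-8))) = 1/(29680 + 36*0²) = 1/(29680 + 36*0) = 1/(29680 + 0) = 1/29680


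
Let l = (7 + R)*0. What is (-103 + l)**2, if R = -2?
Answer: 10609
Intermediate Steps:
l = 0 (l = (7 - 2)*0 = 5*0 = 0)
(-103 + l)**2 = (-103 + 0)**2 = (-103)**2 = 10609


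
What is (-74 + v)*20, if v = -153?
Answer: -4540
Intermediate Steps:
(-74 + v)*20 = (-74 - 153)*20 = -227*20 = -4540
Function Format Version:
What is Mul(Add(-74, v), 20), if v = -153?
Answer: -4540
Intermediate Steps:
Mul(Add(-74, v), 20) = Mul(Add(-74, -153), 20) = Mul(-227, 20) = -4540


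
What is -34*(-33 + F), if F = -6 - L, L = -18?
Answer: 714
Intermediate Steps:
F = 12 (F = -6 - 1*(-18) = -6 + 18 = 12)
-34*(-33 + F) = -34*(-33 + 12) = -34*(-21) = 714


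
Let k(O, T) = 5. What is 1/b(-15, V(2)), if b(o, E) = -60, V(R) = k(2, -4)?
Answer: -1/60 ≈ -0.016667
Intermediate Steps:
V(R) = 5
1/b(-15, V(2)) = 1/(-60) = -1/60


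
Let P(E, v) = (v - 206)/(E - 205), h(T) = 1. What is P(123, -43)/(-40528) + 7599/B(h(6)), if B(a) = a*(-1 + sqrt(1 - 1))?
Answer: -25253726553/3323296 ≈ -7599.0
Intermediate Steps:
B(a) = -a (B(a) = a*(-1 + sqrt(0)) = a*(-1 + 0) = a*(-1) = -a)
P(E, v) = (-206 + v)/(-205 + E)
P(123, -43)/(-40528) + 7599/B(h(6)) = ((-206 - 43)/(-205 + 123))/(-40528) + 7599/((-1*1)) = (-249/(-82))*(-1/40528) + 7599/(-1) = -1/82*(-249)*(-1/40528) + 7599*(-1) = (249/82)*(-1/40528) - 7599 = -249/3323296 - 7599 = -25253726553/3323296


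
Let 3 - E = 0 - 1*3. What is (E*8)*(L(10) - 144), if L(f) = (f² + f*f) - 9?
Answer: 2256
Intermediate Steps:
L(f) = -9 + 2*f² (L(f) = (f² + f²) - 9 = 2*f² - 9 = -9 + 2*f²)
E = 6 (E = 3 - (0 - 1*3) = 3 - (0 - 3) = 3 - 1*(-3) = 3 + 3 = 6)
(E*8)*(L(10) - 144) = (6*8)*((-9 + 2*10²) - 144) = 48*((-9 + 2*100) - 144) = 48*((-9 + 200) - 144) = 48*(191 - 144) = 48*47 = 2256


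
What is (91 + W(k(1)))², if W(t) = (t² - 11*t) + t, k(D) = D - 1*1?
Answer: 8281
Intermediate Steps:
k(D) = -1 + D (k(D) = D - 1 = -1 + D)
W(t) = t² - 10*t
(91 + W(k(1)))² = (91 + (-1 + 1)*(-10 + (-1 + 1)))² = (91 + 0*(-10 + 0))² = (91 + 0*(-10))² = (91 + 0)² = 91² = 8281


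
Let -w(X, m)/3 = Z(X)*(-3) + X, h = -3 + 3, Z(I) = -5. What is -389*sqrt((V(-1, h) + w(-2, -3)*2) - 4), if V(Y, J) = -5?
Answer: -389*I*sqrt(87) ≈ -3628.4*I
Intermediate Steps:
h = 0
w(X, m) = -45 - 3*X (w(X, m) = -3*(-5*(-3) + X) = -3*(15 + X) = -45 - 3*X)
-389*sqrt((V(-1, h) + w(-2, -3)*2) - 4) = -389*sqrt((-5 + (-45 - 3*(-2))*2) - 4) = -389*sqrt((-5 + (-45 + 6)*2) - 4) = -389*sqrt((-5 - 39*2) - 4) = -389*sqrt((-5 - 78) - 4) = -389*sqrt(-83 - 4) = -389*I*sqrt(87)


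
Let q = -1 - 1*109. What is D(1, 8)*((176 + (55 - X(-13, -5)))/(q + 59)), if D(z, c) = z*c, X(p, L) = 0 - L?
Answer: -1808/51 ≈ -35.451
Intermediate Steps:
X(p, L) = -L
q = -110 (q = -1 - 109 = -110)
D(z, c) = c*z
D(1, 8)*((176 + (55 - X(-13, -5)))/(q + 59)) = (8*1)*((176 + (55 - (-1)*(-5)))/(-110 + 59)) = 8*((176 + (55 - 1*5))/(-51)) = 8*((176 + (55 - 5))*(-1/51)) = 8*((176 + 50)*(-1/51)) = 8*(226*(-1/51)) = 8*(-226/51) = -1808/51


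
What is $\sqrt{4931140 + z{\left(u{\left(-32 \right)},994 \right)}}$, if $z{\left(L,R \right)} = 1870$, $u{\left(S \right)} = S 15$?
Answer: $\sqrt{4933010} \approx 2221.0$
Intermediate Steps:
$u{\left(S \right)} = 15 S$
$\sqrt{4931140 + z{\left(u{\left(-32 \right)},994 \right)}} = \sqrt{4931140 + 1870} = \sqrt{4933010}$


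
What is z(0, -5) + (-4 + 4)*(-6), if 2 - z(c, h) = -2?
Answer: 4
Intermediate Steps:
z(c, h) = 4 (z(c, h) = 2 - 1*(-2) = 2 + 2 = 4)
z(0, -5) + (-4 + 4)*(-6) = 4 + (-4 + 4)*(-6) = 4 + 0*(-6) = 4 + 0 = 4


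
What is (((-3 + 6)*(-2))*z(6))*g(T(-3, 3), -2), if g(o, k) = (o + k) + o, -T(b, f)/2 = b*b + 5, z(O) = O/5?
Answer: 2088/5 ≈ 417.60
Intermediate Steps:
z(O) = O/5 (z(O) = O*(⅕) = O/5)
T(b, f) = -10 - 2*b² (T(b, f) = -2*(b*b + 5) = -2*(b² + 5) = -2*(5 + b²) = -10 - 2*b²)
g(o, k) = k + 2*o (g(o, k) = (k + o) + o = k + 2*o)
(((-3 + 6)*(-2))*z(6))*g(T(-3, 3), -2) = (((-3 + 6)*(-2))*((⅕)*6))*(-2 + 2*(-10 - 2*(-3)²)) = ((3*(-2))*(6/5))*(-2 + 2*(-10 - 2*9)) = (-6*6/5)*(-2 + 2*(-10 - 18)) = -36*(-2 + 2*(-28))/5 = -36*(-2 - 56)/5 = -36/5*(-58) = 2088/5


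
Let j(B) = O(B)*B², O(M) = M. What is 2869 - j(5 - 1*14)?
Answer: 3598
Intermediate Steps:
j(B) = B³ (j(B) = B*B² = B³)
2869 - j(5 - 1*14) = 2869 - (5 - 1*14)³ = 2869 - (5 - 14)³ = 2869 - 1*(-9)³ = 2869 - 1*(-729) = 2869 + 729 = 3598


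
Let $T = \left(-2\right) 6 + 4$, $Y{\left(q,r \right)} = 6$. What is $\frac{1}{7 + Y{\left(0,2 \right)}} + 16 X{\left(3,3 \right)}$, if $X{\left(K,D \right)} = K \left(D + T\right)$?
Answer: $- \frac{3119}{13} \approx -239.92$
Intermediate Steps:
$T = -8$ ($T = -12 + 4 = -8$)
$X{\left(K,D \right)} = K \left(-8 + D\right)$ ($X{\left(K,D \right)} = K \left(D - 8\right) = K \left(-8 + D\right)$)
$\frac{1}{7 + Y{\left(0,2 \right)}} + 16 X{\left(3,3 \right)} = \frac{1}{7 + 6} + 16 \cdot 3 \left(-8 + 3\right) = \frac{1}{13} + 16 \cdot 3 \left(-5\right) = \frac{1}{13} + 16 \left(-15\right) = \frac{1}{13} - 240 = - \frac{3119}{13}$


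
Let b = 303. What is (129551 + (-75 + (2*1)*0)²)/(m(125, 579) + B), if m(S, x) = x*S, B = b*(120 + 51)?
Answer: 33794/31047 ≈ 1.0885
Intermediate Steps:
B = 51813 (B = 303*(120 + 51) = 303*171 = 51813)
m(S, x) = S*x
(129551 + (-75 + (2*1)*0)²)/(m(125, 579) + B) = (129551 + (-75 + (2*1)*0)²)/(125*579 + 51813) = (129551 + (-75 + 2*0)²)/(72375 + 51813) = (129551 + (-75 + 0)²)/124188 = (129551 + (-75)²)*(1/124188) = (129551 + 5625)*(1/124188) = 135176*(1/124188) = 33794/31047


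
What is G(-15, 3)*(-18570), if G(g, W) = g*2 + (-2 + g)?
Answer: 872790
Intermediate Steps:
G(g, W) = -2 + 3*g (G(g, W) = 2*g + (-2 + g) = -2 + 3*g)
G(-15, 3)*(-18570) = (-2 + 3*(-15))*(-18570) = (-2 - 45)*(-18570) = -47*(-18570) = 872790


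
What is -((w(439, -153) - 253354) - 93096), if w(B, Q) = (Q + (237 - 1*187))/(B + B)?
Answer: 304183203/878 ≈ 3.4645e+5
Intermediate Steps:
w(B, Q) = (50 + Q)/(2*B) (w(B, Q) = (Q + (237 - 187))/((2*B)) = (Q + 50)*(1/(2*B)) = (50 + Q)*(1/(2*B)) = (50 + Q)/(2*B))
-((w(439, -153) - 253354) - 93096) = -(((1/2)*(50 - 153)/439 - 253354) - 93096) = -(((1/2)*(1/439)*(-103) - 253354) - 93096) = -((-103/878 - 253354) - 93096) = -(-222444915/878 - 93096) = -1*(-304183203/878) = 304183203/878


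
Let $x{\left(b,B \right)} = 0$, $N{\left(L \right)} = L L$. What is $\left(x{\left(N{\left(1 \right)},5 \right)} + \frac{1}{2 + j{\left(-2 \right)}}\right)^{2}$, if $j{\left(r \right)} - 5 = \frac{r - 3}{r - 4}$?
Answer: $\frac{36}{2209} \approx 0.016297$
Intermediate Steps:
$N{\left(L \right)} = L^{2}$
$j{\left(r \right)} = 5 + \frac{-3 + r}{-4 + r}$ ($j{\left(r \right)} = 5 + \frac{r - 3}{r - 4} = 5 + \frac{-3 + r}{-4 + r}$)
$\left(x{\left(N{\left(1 \right)},5 \right)} + \frac{1}{2 + j{\left(-2 \right)}}\right)^{2} = \left(0 + \frac{1}{2 + \frac{-23 + 6 \left(-2\right)}{-4 - 2}}\right)^{2} = \left(0 + \frac{1}{2 + \frac{-23 - 12}{-6}}\right)^{2} = \left(0 + \frac{1}{2 - - \frac{35}{6}}\right)^{2} = \left(0 + \frac{1}{2 + \frac{35}{6}}\right)^{2} = \left(0 + \frac{1}{\frac{47}{6}}\right)^{2} = \left(0 + \frac{6}{47}\right)^{2} = \left(\frac{6}{47}\right)^{2} = \frac{36}{2209}$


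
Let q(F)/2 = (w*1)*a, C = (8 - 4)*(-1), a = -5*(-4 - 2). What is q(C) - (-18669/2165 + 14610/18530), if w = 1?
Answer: 272135292/4011745 ≈ 67.835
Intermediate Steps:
a = 30 (a = -5*(-6) = 30)
C = -4 (C = 4*(-1) = -4)
q(F) = 60 (q(F) = 2*((1*1)*30) = 2*(1*30) = 2*30 = 60)
q(C) - (-18669/2165 + 14610/18530) = 60 - (-18669/2165 + 14610/18530) = 60 - (-18669*1/2165 + 14610*(1/18530)) = 60 - (-18669/2165 + 1461/1853) = 60 - 1*(-31430592/4011745) = 60 + 31430592/4011745 = 272135292/4011745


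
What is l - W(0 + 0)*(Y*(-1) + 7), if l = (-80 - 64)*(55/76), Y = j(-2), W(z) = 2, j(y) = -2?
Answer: -2322/19 ≈ -122.21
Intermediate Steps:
Y = -2
l = -1980/19 (l = -7920/76 = -144*55/76 = -1980/19 ≈ -104.21)
l - W(0 + 0)*(Y*(-1) + 7) = -1980/19 - 2*(-2*(-1) + 7) = -1980/19 - 2*(2 + 7) = -1980/19 - 2*9 = -1980/19 - 1*18 = -1980/19 - 18 = -2322/19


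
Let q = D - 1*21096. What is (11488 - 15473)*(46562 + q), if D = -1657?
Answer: -94878865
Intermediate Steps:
q = -22753 (q = -1657 - 1*21096 = -1657 - 21096 = -22753)
(11488 - 15473)*(46562 + q) = (11488 - 15473)*(46562 - 22753) = -3985*23809 = -94878865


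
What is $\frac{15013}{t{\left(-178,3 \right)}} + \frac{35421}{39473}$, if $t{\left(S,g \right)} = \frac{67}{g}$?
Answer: $\frac{1780197654}{2644691} \approx 673.12$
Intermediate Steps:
$\frac{15013}{t{\left(-178,3 \right)}} + \frac{35421}{39473} = \frac{15013}{67 \cdot \frac{1}{3}} + \frac{35421}{39473} = \frac{15013}{67 \cdot \frac{1}{3}} + 35421 \cdot \frac{1}{39473} = \frac{15013}{\frac{67}{3}} + \frac{35421}{39473} = 15013 \cdot \frac{3}{67} + \frac{35421}{39473} = \frac{45039}{67} + \frac{35421}{39473} = \frac{1780197654}{2644691}$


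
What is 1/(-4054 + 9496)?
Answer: 1/5442 ≈ 0.00018376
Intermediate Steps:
1/(-4054 + 9496) = 1/5442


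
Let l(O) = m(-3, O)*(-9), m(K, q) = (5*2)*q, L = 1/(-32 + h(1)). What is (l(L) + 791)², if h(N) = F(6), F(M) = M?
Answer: 106667584/169 ≈ 6.3117e+5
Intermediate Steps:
h(N) = 6
L = -1/26 (L = 1/(-32 + 6) = 1/(-26) = -1/26 ≈ -0.038462)
m(K, q) = 10*q
l(O) = -90*O (l(O) = (10*O)*(-9) = -90*O)
(l(L) + 791)² = (-90*(-1/26) + 791)² = (45/13 + 791)² = (10328/13)² = 106667584/169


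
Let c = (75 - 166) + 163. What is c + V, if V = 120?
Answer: 192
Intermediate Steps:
c = 72 (c = -91 + 163 = 72)
c + V = 72 + 120 = 192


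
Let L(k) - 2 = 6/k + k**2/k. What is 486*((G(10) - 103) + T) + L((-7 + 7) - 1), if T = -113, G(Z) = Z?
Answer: -100121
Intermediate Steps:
L(k) = 2 + k + 6/k (L(k) = 2 + (6/k + k**2/k) = 2 + (6/k + k) = 2 + (k + 6/k) = 2 + k + 6/k)
486*((G(10) - 103) + T) + L((-7 + 7) - 1) = 486*((10 - 103) - 113) + (2 + ((-7 + 7) - 1) + 6/((-7 + 7) - 1)) = 486*(-93 - 113) + (2 + (0 - 1) + 6/(0 - 1)) = 486*(-206) + (2 - 1 + 6/(-1)) = -100116 + (2 - 1 + 6*(-1)) = -100116 + (2 - 1 - 6) = -100116 - 5 = -100121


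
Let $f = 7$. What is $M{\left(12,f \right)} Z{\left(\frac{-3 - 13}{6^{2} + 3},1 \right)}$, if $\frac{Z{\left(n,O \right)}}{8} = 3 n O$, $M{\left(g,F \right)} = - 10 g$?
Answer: $\frac{15360}{13} \approx 1181.5$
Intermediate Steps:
$Z{\left(n,O \right)} = 24 O n$ ($Z{\left(n,O \right)} = 8 \cdot 3 n O = 8 \cdot 3 O n = 24 O n$)
$M{\left(12,f \right)} Z{\left(\frac{-3 - 13}{6^{2} + 3},1 \right)} = \left(-10\right) 12 \cdot 24 \cdot 1 \frac{-3 - 13}{6^{2} + 3} = - 120 \cdot 24 \cdot 1 \left(- \frac{16}{36 + 3}\right) = - 120 \cdot 24 \cdot 1 \left(- \frac{16}{39}\right) = \left(-120\right) \left(- \frac{128}{13}\right) = \frac{15360}{13}$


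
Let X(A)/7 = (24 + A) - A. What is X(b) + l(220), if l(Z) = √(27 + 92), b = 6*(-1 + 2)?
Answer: 168 + √119 ≈ 178.91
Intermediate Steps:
b = 6 (b = 6*1 = 6)
X(A) = 168 (X(A) = 7*((24 + A) - A) = 7*24 = 168)
l(Z) = √119
X(b) + l(220) = 168 + √119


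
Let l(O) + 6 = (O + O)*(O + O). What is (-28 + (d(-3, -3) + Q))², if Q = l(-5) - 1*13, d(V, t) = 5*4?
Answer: 5329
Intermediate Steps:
d(V, t) = 20
l(O) = -6 + 4*O² (l(O) = -6 + (O + O)*(O + O) = -6 + (2*O)*(2*O) = -6 + 4*O²)
Q = 81 (Q = (-6 + 4*(-5)²) - 1*13 = (-6 + 4*25) - 13 = (-6 + 100) - 13 = 94 - 13 = 81)
(-28 + (d(-3, -3) + Q))² = (-28 + (20 + 81))² = (-28 + 101)² = 73² = 5329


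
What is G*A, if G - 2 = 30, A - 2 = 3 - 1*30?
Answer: -800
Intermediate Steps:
A = -25 (A = 2 + (3 - 1*30) = 2 + (3 - 30) = 2 - 27 = -25)
G = 32 (G = 2 + 30 = 32)
G*A = 32*(-25) = -800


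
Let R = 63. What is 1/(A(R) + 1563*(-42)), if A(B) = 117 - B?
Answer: -1/65592 ≈ -1.5246e-5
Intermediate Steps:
1/(A(R) + 1563*(-42)) = 1/((117 - 1*63) + 1563*(-42)) = 1/((117 - 63) - 65646) = 1/(54 - 65646) = 1/(-65592) = -1/65592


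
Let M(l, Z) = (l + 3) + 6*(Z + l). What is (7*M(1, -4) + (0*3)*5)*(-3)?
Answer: 294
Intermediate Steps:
M(l, Z) = 3 + 6*Z + 7*l (M(l, Z) = (3 + l) + (6*Z + 6*l) = 3 + 6*Z + 7*l)
(7*M(1, -4) + (0*3)*5)*(-3) = (7*(3 + 6*(-4) + 7*1) + (0*3)*5)*(-3) = (7*(3 - 24 + 7) + 0*5)*(-3) = (7*(-14) + 0)*(-3) = (-98 + 0)*(-3) = -98*(-3) = 294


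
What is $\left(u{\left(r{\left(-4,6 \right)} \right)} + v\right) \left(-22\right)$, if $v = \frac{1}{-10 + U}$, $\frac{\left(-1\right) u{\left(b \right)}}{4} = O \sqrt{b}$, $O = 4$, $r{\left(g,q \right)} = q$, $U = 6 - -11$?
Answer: $- \frac{22}{7} + 352 \sqrt{6} \approx 859.08$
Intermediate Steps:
$U = 17$ ($U = 6 + 11 = 17$)
$u{\left(b \right)} = - 16 \sqrt{b}$ ($u{\left(b \right)} = - 4 \cdot 4 \sqrt{b} = - 16 \sqrt{b}$)
$v = \frac{1}{7}$ ($v = \frac{1}{-10 + 17} = \frac{1}{7} \approx 0.14286$)
$\left(u{\left(r{\left(-4,6 \right)} \right)} + v\right) \left(-22\right) = \left(- 16 \sqrt{6} + \frac{1}{7}\right) \left(-22\right) = \left(\frac{1}{7} - 16 \sqrt{6}\right) \left(-22\right) = - \frac{22}{7} + 352 \sqrt{6}$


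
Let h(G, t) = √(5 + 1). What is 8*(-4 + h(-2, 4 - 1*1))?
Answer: -32 + 8*√6 ≈ -12.404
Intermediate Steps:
h(G, t) = √6
8*(-4 + h(-2, 4 - 1*1)) = 8*(-4 + √6) = -32 + 8*√6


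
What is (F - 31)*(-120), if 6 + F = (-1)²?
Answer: 4320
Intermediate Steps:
F = -5 (F = -6 + (-1)² = -6 + 1 = -5)
(F - 31)*(-120) = (-5 - 31)*(-120) = -36*(-120) = 4320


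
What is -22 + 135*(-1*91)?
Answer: -12307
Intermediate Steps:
-22 + 135*(-1*91) = -22 + 135*(-91) = -22 - 12285 = -12307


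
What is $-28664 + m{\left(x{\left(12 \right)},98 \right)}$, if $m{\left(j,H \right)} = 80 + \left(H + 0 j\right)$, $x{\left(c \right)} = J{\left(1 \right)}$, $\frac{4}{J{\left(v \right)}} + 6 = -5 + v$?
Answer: $-28486$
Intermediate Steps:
$J{\left(v \right)} = \frac{4}{-11 + v}$ ($J{\left(v \right)} = \frac{4}{-6 + \left(-5 + v\right)} = \frac{4}{-11 + v}$)
$x{\left(c \right)} = - \frac{2}{5}$ ($x{\left(c \right)} = \frac{4}{-11 + 1} = \frac{4}{-10} = 4 \left(- \frac{1}{10}\right) = - \frac{2}{5}$)
$m{\left(j,H \right)} = 80 + H$ ($m{\left(j,H \right)} = 80 + \left(H + 0\right) = 80 + H$)
$-28664 + m{\left(x{\left(12 \right)},98 \right)} = -28664 + \left(80 + 98\right) = -28664 + 178 = -28486$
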